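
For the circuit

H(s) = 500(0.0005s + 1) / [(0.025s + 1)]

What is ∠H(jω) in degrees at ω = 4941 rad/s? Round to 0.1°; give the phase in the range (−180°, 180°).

-21.6°

At ω = 4941 rad/s:
zero (1 + j4941·0.0005) = 1 + j2.4705 → |·| ≈ 2.6652, ∠ ≈ 67.96°
pole (1 + j4941·0.025) = 1 + j123.525 → |·| ≈ 123.53, ∠ ≈ 89.54°
∠H = (67.96°) − (89.54°) = -21.58°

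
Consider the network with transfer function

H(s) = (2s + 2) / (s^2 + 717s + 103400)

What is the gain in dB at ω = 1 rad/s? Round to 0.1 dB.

Substitute s = j1:
Numerator: 2(j1) + 2 = 2 + j2
Denominator: (j1)^2 + 717(j1) + 103400 = 103399 + j717
|N| = √(2² + 2²) ≈ 2.8284, ∠N ≈ 45.00°
|D| = √(103399² + 717²) ≈ 1.034e+05, ∠D ≈ 0.40°
|H| = 2.8284 / 1.034e+05 ≈ 2.7354e-05
Gain = 20 log₁₀(2.7354e-05) ≈ -91.26 dB

-91.3 dB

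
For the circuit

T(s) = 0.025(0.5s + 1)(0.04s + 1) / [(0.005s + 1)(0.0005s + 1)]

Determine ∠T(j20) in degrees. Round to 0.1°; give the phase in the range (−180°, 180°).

116.7°

At ω = 20 rad/s:
zero (1 + j20·0.5) = 1 + j10 → |·| ≈ 10.05, ∠ ≈ 84.29°
zero (1 + j20·0.04) = 1 + j0.8 → |·| ≈ 1.2806, ∠ ≈ 38.66°
pole (1 + j20·0.005) = 1 + j0.1 → |·| ≈ 1.005, ∠ ≈ 5.71°
pole (1 + j20·0.0005) = 1 + j0.01 → |·| ≈ 1, ∠ ≈ 0.57°
∠T = (84.29° + 38.66°) − (5.71° + 0.57°) = 116.67°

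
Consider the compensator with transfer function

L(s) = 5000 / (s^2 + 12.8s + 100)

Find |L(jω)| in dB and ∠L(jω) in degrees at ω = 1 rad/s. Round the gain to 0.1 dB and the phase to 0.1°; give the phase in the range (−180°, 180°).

At s = jω = j1:
quadratic: (j1)² + 12.8·j1 + 100 = 99 + j12.8 → |·| ≈ 99.824, ∠ ≈ 7.37°
|L| = 5000 / 99.824 ≈ 50.088
Gain = 20 log₁₀(50.088) ≈ 33.99 dB
∠L = 0.00° − 7.37° = -7.37°

34.0 dB, -7.4°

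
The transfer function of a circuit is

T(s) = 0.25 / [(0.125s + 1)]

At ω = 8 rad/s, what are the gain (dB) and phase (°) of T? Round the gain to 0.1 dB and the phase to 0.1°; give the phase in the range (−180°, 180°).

At ω = 8 rad/s:
pole (1 + j8·0.125) = 1 + j1 → |·| ≈ 1.4142, ∠ ≈ 45.00°
|T| = 0.25 · 1 / (1.4142) ≈ 0.17678
Gain = 20 log₁₀(0.17678) ≈ -15.05 dB
∠T = (0°) − (45.00°) = -45.00°

-15.1 dB, -45.0°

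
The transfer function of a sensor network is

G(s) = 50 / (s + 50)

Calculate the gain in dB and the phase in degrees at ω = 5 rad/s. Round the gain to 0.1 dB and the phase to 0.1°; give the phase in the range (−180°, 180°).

Substitute s = j5:
Numerator: 50 = 50 + j0
Denominator: (j5) + 50 = 50 + j5
|N| = √(50² + 0²) ≈ 50, ∠N ≈ 0.00°
|D| = √(50² + 5²) ≈ 50.249, ∠D ≈ 5.71°
|G| = 50 / 50.249 ≈ 0.99504
Gain = 20 log₁₀(0.99504) ≈ -0.04 dB
∠G = 0.00° − 5.71° = -5.71°

-0.0 dB, -5.7°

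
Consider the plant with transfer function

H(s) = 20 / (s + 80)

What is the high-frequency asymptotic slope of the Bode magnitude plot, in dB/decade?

-20 dB/decade

Each pole contributes −20 dB/decade at high frequency; each zero contributes +20 dB/decade.
Net: 0 zero(s) − 1 pole(s) → -20 dB/decade.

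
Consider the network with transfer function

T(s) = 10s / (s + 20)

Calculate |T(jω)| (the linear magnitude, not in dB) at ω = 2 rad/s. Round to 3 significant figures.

At s = jω = j2:
zero at origin: s = j2 → |·| = 2, ∠ = 90.00°
pole (s+20): 20 + j2 → |·| = √(20²+2²) = √404 ≈ 20.1, ∠ = arctan(2/20) ≈ 5.71°
|T| = 10 · 2 / 20.1 ≈ 0.99502

0.995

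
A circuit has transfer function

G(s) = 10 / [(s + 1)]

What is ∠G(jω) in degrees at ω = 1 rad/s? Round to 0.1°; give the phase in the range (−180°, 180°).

-45.0°

At ω = 1 rad/s:
pole (1 + j1·1) = 1 + j1 → |·| ≈ 1.4142, ∠ ≈ 45.00°
∠G = (0°) − (45.00°) = -45.00°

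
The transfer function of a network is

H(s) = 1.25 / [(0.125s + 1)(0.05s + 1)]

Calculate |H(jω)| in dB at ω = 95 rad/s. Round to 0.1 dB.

At ω = 95 rad/s:
pole (1 + j95·0.125) = 1 + j11.875 → |·| ≈ 11.917, ∠ ≈ 85.19°
pole (1 + j95·0.05) = 1 + j4.75 → |·| ≈ 4.8541, ∠ ≈ 78.11°
|H| = 1.25 · 1 / (11.917 · 4.8541) ≈ 0.021609
Gain = 20 log₁₀(0.021609) ≈ -33.31 dB

-33.3 dB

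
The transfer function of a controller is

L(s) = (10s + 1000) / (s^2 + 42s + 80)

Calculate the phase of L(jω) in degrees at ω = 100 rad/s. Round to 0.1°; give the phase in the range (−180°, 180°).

-112.1°

Substitute s = j100:
Numerator: 10(j100) + 1000 = 1000 + j1000
Denominator: (j100)^2 + 42(j100) + 80 = -9920 + j4200
|N| = √(1000² + 1000²) ≈ 1414.2, ∠N ≈ 45.00°
|D| = √(9920² + 4200²) ≈ 10772, ∠D ≈ 157.05°
∠L = 45.00° − 157.05° = -112.05°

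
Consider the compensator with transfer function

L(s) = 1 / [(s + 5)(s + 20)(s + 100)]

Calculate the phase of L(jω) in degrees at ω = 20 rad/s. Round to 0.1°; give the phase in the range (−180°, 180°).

At s = jω = j20:
pole (s+5): 5 + j20 → |·| = √(5²+20²) = √425 ≈ 20.616, ∠ = arctan(20/5) ≈ 75.96°
pole (s+20): 20 + j20 → |·| = √(20²+20²) = √800 ≈ 28.284, ∠ = arctan(20/20) ≈ 45.00°
pole (s+100): 100 + j20 → |·| = √(100²+20²) = √10400 ≈ 101.98, ∠ = arctan(20/100) ≈ 11.31°
∠L = 0.00° − 132.27° = -132.27°

-132.3°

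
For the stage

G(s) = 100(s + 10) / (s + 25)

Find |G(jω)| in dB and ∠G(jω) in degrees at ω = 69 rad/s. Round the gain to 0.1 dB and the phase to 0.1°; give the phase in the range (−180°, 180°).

At s = jω = j69:
zero (s+10): 10 + j69 → |·| = √(10²+69²) = √4861 ≈ 69.721, ∠ = arctan(69/10) ≈ 81.75°
pole (s+25): 25 + j69 → |·| = √(25²+69²) = √5386 ≈ 73.389, ∠ = arctan(69/25) ≈ 70.08°
|G| = 100 · 69.721 / 73.389 ≈ 95.002
Gain = 20 log₁₀(95.002) ≈ 39.55 dB
∠G = 81.75° − 70.08° = 11.67°

39.6 dB, 11.7°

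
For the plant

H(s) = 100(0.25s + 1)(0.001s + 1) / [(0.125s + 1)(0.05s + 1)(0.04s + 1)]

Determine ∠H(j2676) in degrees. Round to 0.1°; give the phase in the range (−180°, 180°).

At ω = 2676 rad/s:
zero (1 + j2676·0.25) = 1 + j669 → |·| ≈ 669, ∠ ≈ 89.91°
zero (1 + j2676·0.001) = 1 + j2.676 → |·| ≈ 2.8567, ∠ ≈ 69.51°
pole (1 + j2676·0.125) = 1 + j334.5 → |·| ≈ 334.5, ∠ ≈ 89.83°
pole (1 + j2676·0.05) = 1 + j133.8 → |·| ≈ 133.8, ∠ ≈ 89.57°
pole (1 + j2676·0.04) = 1 + j107.04 → |·| ≈ 107.04, ∠ ≈ 89.46°
∠H = (89.91° + 69.51°) − (89.83° + 89.57° + 89.46°) = -109.44°

-109.4°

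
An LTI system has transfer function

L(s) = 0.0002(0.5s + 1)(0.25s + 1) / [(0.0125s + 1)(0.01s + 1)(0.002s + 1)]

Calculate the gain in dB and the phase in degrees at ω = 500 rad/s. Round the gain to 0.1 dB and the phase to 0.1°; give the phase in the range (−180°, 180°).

At ω = 500 rad/s:
zero (1 + j500·0.5) = 1 + j250 → |·| ≈ 250, ∠ ≈ 89.77°
zero (1 + j500·0.25) = 1 + j125 → |·| ≈ 125, ∠ ≈ 89.54°
pole (1 + j500·0.0125) = 1 + j6.25 → |·| ≈ 6.3295, ∠ ≈ 80.91°
pole (1 + j500·0.01) = 1 + j5 → |·| ≈ 5.099, ∠ ≈ 78.69°
pole (1 + j500·0.002) = 1 + j1 → |·| ≈ 1.4142, ∠ ≈ 45.00°
|L| = 0.0002 · 250 · 125 / (6.3295 · 5.099 · 1.4142) ≈ 0.13694
Gain = 20 log₁₀(0.13694) ≈ -17.27 dB
∠L = (89.77° + 89.54°) − (80.91° + 78.69° + 45.00°) = -25.29°

-17.3 dB, -25.3°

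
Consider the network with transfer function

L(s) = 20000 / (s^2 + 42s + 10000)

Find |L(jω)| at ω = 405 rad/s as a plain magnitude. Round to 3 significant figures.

0.129

At s = jω = j405:
quadratic: (j405)² + 42·j405 + 10000 = -154025 + j17010 → |·| ≈ 1.5496e+05, ∠ ≈ 173.70°
|L| = 20000 / 1.5496e+05 ≈ 0.12907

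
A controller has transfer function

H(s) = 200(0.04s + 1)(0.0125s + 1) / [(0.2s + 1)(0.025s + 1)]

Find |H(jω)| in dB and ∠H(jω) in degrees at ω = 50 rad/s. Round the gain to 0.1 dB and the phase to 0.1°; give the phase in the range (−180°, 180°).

At ω = 50 rad/s:
zero (1 + j50·0.04) = 1 + j2 → |·| ≈ 2.2361, ∠ ≈ 63.43°
zero (1 + j50·0.0125) = 1 + j0.625 → |·| ≈ 1.1792, ∠ ≈ 32.01°
pole (1 + j50·0.2) = 1 + j10 → |·| ≈ 10.05, ∠ ≈ 84.29°
pole (1 + j50·0.025) = 1 + j1.25 → |·| ≈ 1.6008, ∠ ≈ 51.34°
|H| = 200 · 2.2361 · 1.1792 / (10.05 · 1.6008) ≈ 32.78
Gain = 20 log₁₀(32.78) ≈ 30.31 dB
∠H = (63.43° + 32.01°) − (84.29° + 51.34°) = -40.19°

30.3 dB, -40.2°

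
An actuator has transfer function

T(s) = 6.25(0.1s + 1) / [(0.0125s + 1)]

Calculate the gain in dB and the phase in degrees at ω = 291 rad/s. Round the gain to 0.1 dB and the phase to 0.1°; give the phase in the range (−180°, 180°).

At ω = 291 rad/s:
zero (1 + j291·0.1) = 1 + j29.1 → |·| ≈ 29.117, ∠ ≈ 88.03°
pole (1 + j291·0.0125) = 1 + j3.6375 → |·| ≈ 3.7725, ∠ ≈ 74.63°
|T| = 6.25 · 29.117 / (3.7725) ≈ 48.239
Gain = 20 log₁₀(48.239) ≈ 33.67 dB
∠T = (88.03°) − (74.63°) = 13.40°

33.7 dB, 13.4°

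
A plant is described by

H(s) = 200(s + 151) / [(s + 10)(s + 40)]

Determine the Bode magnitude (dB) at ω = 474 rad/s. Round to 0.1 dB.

At s = jω = j474:
zero (s+151): 151 + j474 → |·| = √(151²+474²) = √247477 ≈ 497.47, ∠ = arctan(474/151) ≈ 72.33°
pole (s+10): 10 + j474 → |·| = √(10²+474²) = √224776 ≈ 474.11, ∠ = arctan(474/10) ≈ 88.79°
pole (s+40): 40 + j474 → |·| = √(40²+474²) = √226276 ≈ 475.68, ∠ = arctan(474/40) ≈ 85.18°
|H| = 200 · 497.47 / 2.2552e+05 ≈ 0.44118
Gain = 20 log₁₀(0.44118) ≈ -7.11 dB

-7.1 dB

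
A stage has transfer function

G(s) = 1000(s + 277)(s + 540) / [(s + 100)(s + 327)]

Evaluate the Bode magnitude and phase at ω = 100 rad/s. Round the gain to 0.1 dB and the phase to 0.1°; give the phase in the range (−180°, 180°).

70.5 dB, -31.7°

At s = jω = j100:
zero (s+277): 277 + j100 → |·| = √(277²+100²) = √86729 ≈ 294.5, ∠ = arctan(100/277) ≈ 19.85°
zero (s+540): 540 + j100 → |·| = √(540²+100²) = √301600 ≈ 549.18, ∠ = arctan(100/540) ≈ 10.49°
pole (s+100): 100 + j100 → |·| = √(100²+100²) = √20000 ≈ 141.42, ∠ = arctan(100/100) ≈ 45.00°
pole (s+327): 327 + j100 → |·| = √(327²+100²) = √116929 ≈ 341.95, ∠ = arctan(100/327) ≈ 17.00°
|G| = 1000 · 1.6173e+05 / 48359 ≈ 3344.4
Gain = 20 log₁₀(3344.4) ≈ 70.49 dB
∠G = 30.34° − 62.00° = -31.66°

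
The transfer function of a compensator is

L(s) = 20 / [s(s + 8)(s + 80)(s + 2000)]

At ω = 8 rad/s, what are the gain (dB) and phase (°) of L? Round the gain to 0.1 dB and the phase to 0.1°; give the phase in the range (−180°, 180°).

-117.2 dB, -140.9°

At s = jω = j8:
pole (s+8): 8 + j8 → |·| = √(8²+8²) = √128 ≈ 11.314, ∠ = arctan(8/8) ≈ 45.00°
pole (s+80): 80 + j8 → |·| = √(80²+8²) = √6464 ≈ 80.399, ∠ = arctan(8/80) ≈ 5.71°
pole (s+2000): 2000 + j8 → |·| = √(2000²+8²) = √4000064 ≈ 2000, ∠ = arctan(8/2000) ≈ 0.23°
pole at origin: |s| = 8, ∠ = 90.00° (in denominator)
|L| = 20 / 1.4554e+07 ≈ 1.3742e-06
Gain = 20 log₁₀(1.3742e-06) ≈ -117.24 dB
∠L = 0.00° − 140.94° = -140.94°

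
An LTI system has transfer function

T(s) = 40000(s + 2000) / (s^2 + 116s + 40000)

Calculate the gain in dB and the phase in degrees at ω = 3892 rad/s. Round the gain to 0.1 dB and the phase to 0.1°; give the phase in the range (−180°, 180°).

21.3 dB, -115.5°

At s = jω = j3892:
zero (s+2000): 2000 + j3892 → |·| = √(2000²+3892²) = √19147664 ≈ 4375.8, ∠ = arctan(3892/2000) ≈ 62.80°
quadratic: (j3892)² + 116·j3892 + 40000 = -15107664 + j451472 → |·| ≈ 1.5114e+07, ∠ ≈ 178.29°
|T| = 40000 · 4375.8 / 1.5114e+07 ≈ 11.581
Gain = 20 log₁₀(11.581) ≈ 21.27 dB
∠T = 62.80° − 178.29° = -115.49°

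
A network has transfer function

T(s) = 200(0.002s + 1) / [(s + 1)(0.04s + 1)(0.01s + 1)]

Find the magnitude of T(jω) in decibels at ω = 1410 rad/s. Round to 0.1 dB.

-65.5 dB

At ω = 1410 rad/s:
zero (1 + j1410·0.002) = 1 + j2.82 → |·| ≈ 2.9921, ∠ ≈ 70.47°
pole (1 + j1410·1) = 1 + j1410 → |·| ≈ 1410, ∠ ≈ 89.96°
pole (1 + j1410·0.04) = 1 + j56.4 → |·| ≈ 56.409, ∠ ≈ 88.98°
pole (1 + j1410·0.01) = 1 + j14.1 → |·| ≈ 14.135, ∠ ≈ 85.94°
|T| = 200 · 2.9921 / (1410 · 56.409 · 14.135) ≈ 0.00053228
Gain = 20 log₁₀(0.00053228) ≈ -65.48 dB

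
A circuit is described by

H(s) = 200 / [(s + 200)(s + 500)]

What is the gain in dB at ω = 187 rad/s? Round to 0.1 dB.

At s = jω = j187:
pole (s+200): 200 + j187 → |·| = √(200²+187²) = √74969 ≈ 273.8, ∠ = arctan(187/200) ≈ 43.08°
pole (s+500): 500 + j187 → |·| = √(500²+187²) = √284969 ≈ 533.82, ∠ = arctan(187/500) ≈ 20.51°
|H| = 200 / 1.4616e+05 ≈ 0.0013684
Gain = 20 log₁₀(0.0013684) ≈ -57.28 dB

-57.3 dB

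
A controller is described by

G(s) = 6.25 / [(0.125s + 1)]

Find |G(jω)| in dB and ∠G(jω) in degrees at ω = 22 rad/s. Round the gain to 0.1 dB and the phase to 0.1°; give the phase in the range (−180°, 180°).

At ω = 22 rad/s:
pole (1 + j22·0.125) = 1 + j2.75 → |·| ≈ 2.9262, ∠ ≈ 70.02°
|G| = 6.25 · 1 / (2.9262) ≈ 2.1359
Gain = 20 log₁₀(2.1359) ≈ 6.59 dB
∠G = (0°) − (70.02°) = -70.02°

6.6 dB, -70.0°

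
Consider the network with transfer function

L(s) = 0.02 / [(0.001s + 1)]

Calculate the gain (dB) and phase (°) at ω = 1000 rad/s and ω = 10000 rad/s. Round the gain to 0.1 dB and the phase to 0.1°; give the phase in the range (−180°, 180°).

At ω = 1000 rad/s:
pole (1 + j1000·0.001) = 1 + j1 → |·| ≈ 1.4142, ∠ ≈ 45.00°
|L| = 0.02 · 1 / (1.4142) ≈ 0.014142
Gain = 20 log₁₀(0.014142) ≈ -36.99 dB
∠L = (0°) − (45.00°) = -45.00°

At ω = 10000 rad/s:
pole (1 + j10000·0.001) = 1 + j10 → |·| ≈ 10.05, ∠ ≈ 84.29°
|L| = 0.02 · 1 / (10.05) ≈ 0.00199
Gain = 20 log₁₀(0.00199) ≈ -54.02 dB
∠L = (0°) − (84.29°) = -84.29°

ω = 1000: -37.0 dB, -45.0°; ω = 10000: -54.0 dB, -84.3°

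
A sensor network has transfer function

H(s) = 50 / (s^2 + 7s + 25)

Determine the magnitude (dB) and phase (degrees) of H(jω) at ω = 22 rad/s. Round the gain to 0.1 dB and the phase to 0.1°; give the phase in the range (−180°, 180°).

At s = jω = j22:
quadratic: (j22)² + 7·j22 + 25 = -459 + j154 → |·| ≈ 484.15, ∠ ≈ 161.45°
|H| = 50 / 484.15 ≈ 0.10327
Gain = 20 log₁₀(0.10327) ≈ -19.72 dB
∠H = 0.00° − 161.45° = -161.45°

-19.7 dB, -161.5°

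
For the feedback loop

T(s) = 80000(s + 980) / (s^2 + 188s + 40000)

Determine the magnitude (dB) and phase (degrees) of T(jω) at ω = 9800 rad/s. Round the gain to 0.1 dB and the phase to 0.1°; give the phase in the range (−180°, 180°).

At s = jω = j9800:
zero (s+980): 980 + j9800 → |·| = √(980²+9800²) = √97000400 ≈ 9848.9, ∠ = arctan(9800/980) ≈ 84.29°
quadratic: (j9800)² + 188·j9800 + 40000 = -96000000 + j1842400 → |·| ≈ 9.6018e+07, ∠ ≈ 178.90°
|T| = 80000 · 9848.9 / 9.6018e+07 ≈ 8.2059
Gain = 20 log₁₀(8.2059) ≈ 18.28 dB
∠T = 84.29° − 178.90° = -94.61°

18.3 dB, -94.6°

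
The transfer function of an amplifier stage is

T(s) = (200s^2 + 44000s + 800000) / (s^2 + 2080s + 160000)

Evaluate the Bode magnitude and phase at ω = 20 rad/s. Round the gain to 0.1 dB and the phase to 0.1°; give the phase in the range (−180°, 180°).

Substitute s = j20:
Numerator: 200(j20)^2 + 44000(j20) + 800000 = 720000 + j880000
Denominator: (j20)^2 + 2080(j20) + 160000 = 159600 + j41600
|N| = √(720000² + 880000²) ≈ 1.137e+06, ∠N ≈ 50.71°
|D| = √(159600² + 41600²) ≈ 1.6493e+05, ∠D ≈ 14.61°
|T| = 1.137e+06 / 1.6493e+05 ≈ 6.8938
Gain = 20 log₁₀(6.8938) ≈ 16.77 dB
∠T = 50.71° − 14.61° = 36.10°

16.8 dB, 36.1°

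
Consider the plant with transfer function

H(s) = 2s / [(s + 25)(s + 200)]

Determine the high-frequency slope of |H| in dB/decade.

-20 dB/decade

Each pole contributes −20 dB/decade at high frequency; each zero contributes +20 dB/decade.
Net: 1 zero(s) − 2 pole(s) → -20 dB/decade.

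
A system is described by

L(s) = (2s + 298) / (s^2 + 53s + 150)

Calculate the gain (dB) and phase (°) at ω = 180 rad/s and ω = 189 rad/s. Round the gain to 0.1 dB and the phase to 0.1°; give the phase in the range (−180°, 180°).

Substitute s = j180:
Numerator: 2(j180) + 298 = 298 + j360
Denominator: (j180)^2 + 53(j180) + 150 = -32250 + j9540
|N| = √(298² + 360²) ≈ 467.34, ∠N ≈ 50.38°
|D| = √(32250² + 9540²) ≈ 33631, ∠D ≈ 163.52°
|L| = 467.34 / 33631 ≈ 0.013896
Gain = 20 log₁₀(0.013896) ≈ -37.14 dB
∠L = 50.38° − 163.52° = -113.14°

Substitute s = j189:
Numerator: 2(j189) + 298 = 298 + j378
Denominator: (j189)^2 + 53(j189) + 150 = -35571 + j10017
|N| = √(298² + 378²) ≈ 481.34, ∠N ≈ 51.75°
|D| = √(35571² + 10017²) ≈ 36955, ∠D ≈ 164.27°
|L| = 481.34 / 36955 ≈ 0.013025
Gain = 20 log₁₀(0.013025) ≈ -37.70 dB
∠L = 51.75° − 164.27° = -112.52°

ω = 180: -37.1 dB, -113.1°; ω = 189: -37.7 dB, -112.5°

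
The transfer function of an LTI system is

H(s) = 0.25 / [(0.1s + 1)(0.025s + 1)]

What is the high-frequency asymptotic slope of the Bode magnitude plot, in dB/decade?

-40 dB/decade

Each pole contributes −20 dB/decade at high frequency; each zero contributes +20 dB/decade.
Net: 0 zero(s) − 2 pole(s) → -40 dB/decade.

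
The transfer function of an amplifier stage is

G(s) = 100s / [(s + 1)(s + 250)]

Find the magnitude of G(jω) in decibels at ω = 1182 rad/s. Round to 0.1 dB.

At s = jω = j1182:
zero at origin: s = j1182 → |·| = 1182, ∠ = 90.00°
pole (s+1): 1 + j1182 → |·| = √(1²+1182²) = √1397125 ≈ 1182, ∠ = arctan(1182/1) ≈ 89.95°
pole (s+250): 250 + j1182 → |·| = √(250²+1182²) = √1459624 ≈ 1208.1, ∠ = arctan(1182/250) ≈ 78.06°
|G| = 100 · 1182 / 1.428e+06 ≈ 0.082773
Gain = 20 log₁₀(0.082773) ≈ -21.64 dB

-21.6 dB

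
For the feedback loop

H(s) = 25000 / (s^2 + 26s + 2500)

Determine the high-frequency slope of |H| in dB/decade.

-40 dB/decade

Each pole contributes −20 dB/decade at high frequency; each zero contributes +20 dB/decade.
Net: 0 zero(s) − 2 pole(s) → -40 dB/decade.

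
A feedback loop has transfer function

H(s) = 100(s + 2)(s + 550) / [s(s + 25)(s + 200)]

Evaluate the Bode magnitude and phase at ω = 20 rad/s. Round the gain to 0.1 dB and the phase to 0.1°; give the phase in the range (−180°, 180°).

18.7 dB, -48.0°

At s = jω = j20:
zero (s+2): 2 + j20 → |·| = √(2²+20²) = √404 ≈ 20.1, ∠ = arctan(20/2) ≈ 84.29°
zero (s+550): 550 + j20 → |·| = √(550²+20²) = √302900 ≈ 550.36, ∠ = arctan(20/550) ≈ 2.08°
pole (s+25): 25 + j20 → |·| = √(25²+20²) = √1025 ≈ 32.016, ∠ = arctan(20/25) ≈ 38.66°
pole (s+200): 200 + j20 → |·| = √(200²+20²) = √40400 ≈ 201, ∠ = arctan(20/200) ≈ 5.71°
pole at origin: |s| = 20, ∠ = 90.00° (in denominator)
|H| = 100 · 11062 / 1.287e+05 ≈ 8.5952
Gain = 20 log₁₀(8.5952) ≈ 18.69 dB
∠H = 86.37° − 134.37° = -48.00°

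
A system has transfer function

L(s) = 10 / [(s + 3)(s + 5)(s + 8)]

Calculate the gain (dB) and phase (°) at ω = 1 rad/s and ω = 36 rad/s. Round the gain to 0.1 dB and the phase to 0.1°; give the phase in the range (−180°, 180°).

ω = 1: -22.3 dB, -36.9°; ω = 36: -73.7 dB, 115.2°

At s = jω = j1:
pole (s+3): 3 + j1 → |·| = √(3²+1²) = √10 ≈ 3.1623, ∠ = arctan(1/3) ≈ 18.43°
pole (s+5): 5 + j1 → |·| = √(5²+1²) = √26 ≈ 5.099, ∠ = arctan(1/5) ≈ 11.31°
pole (s+8): 8 + j1 → |·| = √(8²+1²) = √65 ≈ 8.0623, ∠ = arctan(1/8) ≈ 7.13°
|L| = 10 / 130 ≈ 0.076923
Gain = 20 log₁₀(0.076923) ≈ -22.28 dB
∠L = 0.00° − 36.87° = -36.87°

At s = jω = j36:
pole (s+3): 3 + j36 → |·| = √(3²+36²) = √1305 ≈ 36.125, ∠ = arctan(36/3) ≈ 85.24°
pole (s+5): 5 + j36 → |·| = √(5²+36²) = √1321 ≈ 36.346, ∠ = arctan(36/5) ≈ 82.09°
pole (s+8): 8 + j36 → |·| = √(8²+36²) = √1360 ≈ 36.878, ∠ = arctan(36/8) ≈ 77.47°
|L| = 10 / 48421 ≈ 0.00020652
Gain = 20 log₁₀(0.00020652) ≈ -73.70 dB
∠L = 0.00° − 244.80° = -244.80° ≡ 115.20° (principal value)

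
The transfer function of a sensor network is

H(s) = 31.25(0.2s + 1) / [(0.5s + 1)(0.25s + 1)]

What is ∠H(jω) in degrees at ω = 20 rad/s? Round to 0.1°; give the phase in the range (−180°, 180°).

-87.0°

At ω = 20 rad/s:
zero (1 + j20·0.2) = 1 + j4 → |·| ≈ 4.1231, ∠ ≈ 75.96°
pole (1 + j20·0.5) = 1 + j10 → |·| ≈ 10.05, ∠ ≈ 84.29°
pole (1 + j20·0.25) = 1 + j5 → |·| ≈ 5.099, ∠ ≈ 78.69°
∠H = (75.96°) − (84.29° + 78.69°) = -87.02°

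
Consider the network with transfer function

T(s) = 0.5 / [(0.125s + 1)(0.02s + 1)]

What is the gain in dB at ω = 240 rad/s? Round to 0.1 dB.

-49.4 dB

At ω = 240 rad/s:
pole (1 + j240·0.125) = 1 + j30 → |·| ≈ 30.017, ∠ ≈ 88.09°
pole (1 + j240·0.02) = 1 + j4.8 → |·| ≈ 4.9031, ∠ ≈ 78.23°
|T| = 0.5 · 1 / (30.017 · 4.9031) ≈ 0.0033973
Gain = 20 log₁₀(0.0033973) ≈ -49.38 dB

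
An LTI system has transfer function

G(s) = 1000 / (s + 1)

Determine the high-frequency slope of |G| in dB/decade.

-20 dB/decade

Each pole contributes −20 dB/decade at high frequency; each zero contributes +20 dB/decade.
Net: 0 zero(s) − 1 pole(s) → -20 dB/decade.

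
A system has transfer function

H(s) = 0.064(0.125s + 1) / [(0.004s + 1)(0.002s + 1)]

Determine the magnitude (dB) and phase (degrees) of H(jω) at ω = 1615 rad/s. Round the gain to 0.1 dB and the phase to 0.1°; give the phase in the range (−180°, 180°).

At ω = 1615 rad/s:
zero (1 + j1615·0.125) = 1 + j201.875 → |·| ≈ 201.88, ∠ ≈ 89.72°
pole (1 + j1615·0.004) = 1 + j6.46 → |·| ≈ 6.5369, ∠ ≈ 81.20°
pole (1 + j1615·0.002) = 1 + j3.23 → |·| ≈ 3.3813, ∠ ≈ 72.80°
|H| = 0.064 · 201.88 / (6.5369 · 3.3813) ≈ 0.58454
Gain = 20 log₁₀(0.58454) ≈ -4.66 dB
∠H = (89.72°) − (81.20° + 72.80°) = -64.28°

-4.7 dB, -64.3°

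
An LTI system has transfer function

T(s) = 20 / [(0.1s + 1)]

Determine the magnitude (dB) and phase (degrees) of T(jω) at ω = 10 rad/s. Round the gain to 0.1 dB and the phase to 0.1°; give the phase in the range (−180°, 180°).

At ω = 10 rad/s:
pole (1 + j10·0.1) = 1 + j1 → |·| ≈ 1.4142, ∠ ≈ 45.00°
|T| = 20 · 1 / (1.4142) ≈ 14.142
Gain = 20 log₁₀(14.142) ≈ 23.01 dB
∠T = (0°) − (45.00°) = -45.00°

23.0 dB, -45.0°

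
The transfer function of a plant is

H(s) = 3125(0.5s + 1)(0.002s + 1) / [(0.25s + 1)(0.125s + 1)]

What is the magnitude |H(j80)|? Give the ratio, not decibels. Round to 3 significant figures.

629

At ω = 80 rad/s:
zero (1 + j80·0.5) = 1 + j40 → |·| ≈ 40.012, ∠ ≈ 88.57°
zero (1 + j80·0.002) = 1 + j0.16 → |·| ≈ 1.0127, ∠ ≈ 9.09°
pole (1 + j80·0.25) = 1 + j20 → |·| ≈ 20.025, ∠ ≈ 87.14°
pole (1 + j80·0.125) = 1 + j10 → |·| ≈ 10.05, ∠ ≈ 84.29°
|H| = 3125 · 40.012 · 1.0127 / (20.025 · 10.05) ≈ 629.19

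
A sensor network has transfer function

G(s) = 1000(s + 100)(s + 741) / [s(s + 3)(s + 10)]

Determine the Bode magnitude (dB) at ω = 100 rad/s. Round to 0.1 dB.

At s = jω = j100:
zero (s+100): 100 + j100 → |·| = √(100²+100²) = √20000 ≈ 141.42, ∠ = arctan(100/100) ≈ 45.00°
zero (s+741): 741 + j100 → |·| = √(741²+100²) = √559081 ≈ 747.72, ∠ = arctan(100/741) ≈ 7.69°
pole (s+3): 3 + j100 → |·| = √(3²+100²) = √10009 ≈ 100.04, ∠ = arctan(100/3) ≈ 88.28°
pole (s+10): 10 + j100 → |·| = √(10²+100²) = √10100 ≈ 100.5, ∠ = arctan(100/10) ≈ 84.29°
pole at origin: |s| = 100, ∠ = 90.00° (in denominator)
|G| = 1000 · 1.0574e+05 / 1.0054e+06 ≈ 105.17
Gain = 20 log₁₀(105.17) ≈ 40.44 dB

40.4 dB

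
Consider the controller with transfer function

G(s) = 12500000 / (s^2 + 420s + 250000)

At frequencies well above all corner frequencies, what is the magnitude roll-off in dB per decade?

Each pole contributes −20 dB/decade at high frequency; each zero contributes +20 dB/decade.
Net: 0 zero(s) − 2 pole(s) → -40 dB/decade.

-40 dB/decade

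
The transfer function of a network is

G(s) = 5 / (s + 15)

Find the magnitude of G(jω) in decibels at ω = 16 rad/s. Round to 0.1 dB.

Substitute s = j16:
Numerator: 5 = 5 + j0
Denominator: (j16) + 15 = 15 + j16
|N| = √(5² + 0²) ≈ 5, ∠N ≈ 0.00°
|D| = √(15² + 16²) ≈ 21.932, ∠D ≈ 46.85°
|G| = 5 / 21.932 ≈ 0.22798
Gain = 20 log₁₀(0.22798) ≈ -12.84 dB

-12.8 dB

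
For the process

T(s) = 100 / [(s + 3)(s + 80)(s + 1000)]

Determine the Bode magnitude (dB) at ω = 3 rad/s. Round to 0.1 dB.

-70.6 dB

At s = jω = j3:
pole (s+3): 3 + j3 → |·| = √(3²+3²) = √18 ≈ 4.2426, ∠ = arctan(3/3) ≈ 45.00°
pole (s+80): 80 + j3 → |·| = √(80²+3²) = √6409 ≈ 80.056, ∠ = arctan(3/80) ≈ 2.15°
pole (s+1000): 1000 + j3 → |·| = √(1000²+3²) = √1000009 ≈ 1000, ∠ = arctan(3/1000) ≈ 0.17°
|T| = 100 / 3.3965e+05 ≈ 0.00029442
Gain = 20 log₁₀(0.00029442) ≈ -70.62 dB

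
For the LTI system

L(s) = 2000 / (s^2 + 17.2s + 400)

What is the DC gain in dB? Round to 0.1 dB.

14.0 dB

L(0) = 2000 / 400 = 5
20 log₁₀(5) ≈ 13.98 dB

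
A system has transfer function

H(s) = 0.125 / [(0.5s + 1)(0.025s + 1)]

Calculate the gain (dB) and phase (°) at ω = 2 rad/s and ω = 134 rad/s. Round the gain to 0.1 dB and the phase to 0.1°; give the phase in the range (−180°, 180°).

At ω = 2 rad/s:
pole (1 + j2·0.5) = 1 + j1 → |·| ≈ 1.4142, ∠ ≈ 45.00°
pole (1 + j2·0.025) = 1 + j0.05 → |·| ≈ 1.0012, ∠ ≈ 2.86°
|H| = 0.125 · 1 / (1.4142 · 1.0012) ≈ 0.088283
Gain = 20 log₁₀(0.088283) ≈ -21.08 dB
∠H = (0°) − (45.00° + 2.86°) = -47.86°

At ω = 134 rad/s:
pole (1 + j134·0.5) = 1 + j67 → |·| ≈ 67.007, ∠ ≈ 89.14°
pole (1 + j134·0.025) = 1 + j3.35 → |·| ≈ 3.4961, ∠ ≈ 73.38°
|H| = 0.125 · 1 / (67.007 · 3.4961) ≈ 0.00053359
Gain = 20 log₁₀(0.00053359) ≈ -65.46 dB
∠H = (0°) − (89.14° + 73.38°) = -162.52°

ω = 2: -21.1 dB, -47.9°; ω = 134: -65.5 dB, -162.5°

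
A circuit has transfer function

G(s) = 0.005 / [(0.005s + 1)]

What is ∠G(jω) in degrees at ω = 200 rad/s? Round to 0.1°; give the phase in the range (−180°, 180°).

-45.0°

At ω = 200 rad/s:
pole (1 + j200·0.005) = 1 + j1 → |·| ≈ 1.4142, ∠ ≈ 45.00°
∠G = (0°) − (45.00°) = -45.00°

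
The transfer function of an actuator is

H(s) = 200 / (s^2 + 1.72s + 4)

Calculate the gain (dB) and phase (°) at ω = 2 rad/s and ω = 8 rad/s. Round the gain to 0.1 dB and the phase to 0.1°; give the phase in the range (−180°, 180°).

At s = jω = j2:
quadratic: (j2)² + 1.72·j2 + 4 = 0 + j3.44 → |·| ≈ 3.44, ∠ ≈ 90.00°
|H| = 200 / 3.44 ≈ 58.14
Gain = 20 log₁₀(58.14) ≈ 35.29 dB
∠H = 0.00° − 90.00° = -90.00°

At s = jω = j8:
quadratic: (j8)² + 1.72·j8 + 4 = -60 + j13.76 → |·| ≈ 61.558, ∠ ≈ 167.08°
|H| = 200 / 61.558 ≈ 3.249
Gain = 20 log₁₀(3.249) ≈ 10.23 dB
∠H = 0.00° − 167.08° = -167.08°

ω = 2: 35.3 dB, -90.0°; ω = 8: 10.2 dB, -167.1°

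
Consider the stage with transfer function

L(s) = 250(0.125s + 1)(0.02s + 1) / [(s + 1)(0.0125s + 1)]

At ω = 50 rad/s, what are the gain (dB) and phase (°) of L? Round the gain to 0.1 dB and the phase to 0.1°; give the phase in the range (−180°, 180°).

At ω = 50 rad/s:
zero (1 + j50·0.125) = 1 + j6.25 → |·| ≈ 6.3295, ∠ ≈ 80.91°
zero (1 + j50·0.02) = 1 + j1 → |·| ≈ 1.4142, ∠ ≈ 45.00°
pole (1 + j50·1) = 1 + j50 → |·| ≈ 50.01, ∠ ≈ 88.85°
pole (1 + j50·0.0125) = 1 + j0.625 → |·| ≈ 1.1792, ∠ ≈ 32.01°
|L| = 250 · 6.3295 · 1.4142 / (50.01 · 1.1792) ≈ 37.947
Gain = 20 log₁₀(37.947) ≈ 31.58 dB
∠L = (80.91° + 45.00°) − (88.85° + 32.01°) = 5.05°

31.6 dB, 5.1°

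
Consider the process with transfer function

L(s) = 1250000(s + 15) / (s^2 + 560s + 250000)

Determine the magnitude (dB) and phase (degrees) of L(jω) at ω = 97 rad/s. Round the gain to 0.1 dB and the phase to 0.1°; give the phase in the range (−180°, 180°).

53.9 dB, 68.5°

At s = jω = j97:
zero (s+15): 15 + j97 → |·| = √(15²+97²) = √9634 ≈ 98.153, ∠ = arctan(97/15) ≈ 81.21°
quadratic: (j97)² + 560·j97 + 250000 = 240591 + j54320 → |·| ≈ 2.4665e+05, ∠ ≈ 12.72°
|L| = 1250000 · 98.153 / 2.4665e+05 ≈ 497.43
Gain = 20 log₁₀(497.43) ≈ 53.93 dB
∠L = 81.21° − 12.72° = 68.49°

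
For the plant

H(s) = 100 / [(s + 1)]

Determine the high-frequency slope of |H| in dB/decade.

-20 dB/decade

Each pole contributes −20 dB/decade at high frequency; each zero contributes +20 dB/decade.
Net: 0 zero(s) − 1 pole(s) → -20 dB/decade.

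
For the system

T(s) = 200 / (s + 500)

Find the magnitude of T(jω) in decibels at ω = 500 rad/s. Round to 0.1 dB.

At s = jω = j500:
pole (s+500): 500 + j500 → |·| = √(500²+500²) = √500000 ≈ 707.11, ∠ = arctan(500/500) ≈ 45.00°
|T| = 200 / 707.11 ≈ 0.28284
Gain = 20 log₁₀(0.28284) ≈ -10.97 dB

-11.0 dB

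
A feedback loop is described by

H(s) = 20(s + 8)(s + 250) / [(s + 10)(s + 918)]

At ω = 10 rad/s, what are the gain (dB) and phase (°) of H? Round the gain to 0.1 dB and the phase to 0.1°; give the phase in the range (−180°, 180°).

13.9 dB, 8.0°

At s = jω = j10:
zero (s+8): 8 + j10 → |·| = √(8²+10²) = √164 ≈ 12.806, ∠ = arctan(10/8) ≈ 51.34°
zero (s+250): 250 + j10 → |·| = √(250²+10²) = √62600 ≈ 250.2, ∠ = arctan(10/250) ≈ 2.29°
pole (s+10): 10 + j10 → |·| = √(10²+10²) = √200 ≈ 14.142, ∠ = arctan(10/10) ≈ 45.00°
pole (s+918): 918 + j10 → |·| = √(918²+10²) = √842824 ≈ 918.05, ∠ = arctan(10/918) ≈ 0.62°
|H| = 20 · 3204.1 / 12983 ≈ 4.9358
Gain = 20 log₁₀(4.9358) ≈ 13.87 dB
∠H = 53.63° − 45.62° = 8.01°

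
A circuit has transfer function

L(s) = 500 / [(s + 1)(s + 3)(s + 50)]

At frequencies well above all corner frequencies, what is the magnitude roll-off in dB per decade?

-60 dB/decade

Each pole contributes −20 dB/decade at high frequency; each zero contributes +20 dB/decade.
Net: 0 zero(s) − 3 pole(s) → -60 dB/decade.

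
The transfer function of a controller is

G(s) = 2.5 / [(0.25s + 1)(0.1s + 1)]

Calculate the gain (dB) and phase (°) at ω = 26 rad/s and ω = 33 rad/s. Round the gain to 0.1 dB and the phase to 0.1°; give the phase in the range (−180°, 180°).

ω = 26: -17.3 dB, -150.2°; ω = 33: -21.2 dB, -156.2°

At ω = 26 rad/s:
pole (1 + j26·0.25) = 1 + j6.5 → |·| ≈ 6.5765, ∠ ≈ 81.25°
pole (1 + j26·0.1) = 1 + j2.6 → |·| ≈ 2.7857, ∠ ≈ 68.96°
|G| = 2.5 · 1 / (6.5765 · 2.7857) ≈ 0.13646
Gain = 20 log₁₀(0.13646) ≈ -17.30 dB
∠G = (0°) − (81.25° + 68.96°) = -150.21°

At ω = 33 rad/s:
pole (1 + j33·0.25) = 1 + j8.25 → |·| ≈ 8.3104, ∠ ≈ 83.09°
pole (1 + j33·0.1) = 1 + j3.3 → |·| ≈ 3.4482, ∠ ≈ 73.14°
|G| = 2.5 · 1 / (8.3104 · 3.4482) ≈ 0.087242
Gain = 20 log₁₀(0.087242) ≈ -21.19 dB
∠G = (0°) − (83.09° + 73.14°) = -156.23°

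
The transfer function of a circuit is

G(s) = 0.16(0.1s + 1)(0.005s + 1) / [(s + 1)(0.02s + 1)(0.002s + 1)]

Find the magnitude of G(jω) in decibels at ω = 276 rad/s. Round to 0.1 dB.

-47.4 dB

At ω = 276 rad/s:
zero (1 + j276·0.1) = 1 + j27.6 → |·| ≈ 27.618, ∠ ≈ 87.92°
zero (1 + j276·0.005) = 1 + j1.38 → |·| ≈ 1.7042, ∠ ≈ 54.07°
pole (1 + j276·1) = 1 + j276 → |·| ≈ 276, ∠ ≈ 89.79°
pole (1 + j276·0.02) = 1 + j5.52 → |·| ≈ 5.6098, ∠ ≈ 79.73°
pole (1 + j276·0.002) = 1 + j0.552 → |·| ≈ 1.1422, ∠ ≈ 28.90°
|G| = 0.16 · 27.618 · 1.7042 / (276 · 5.6098 · 1.1422) ≈ 0.0042583
Gain = 20 log₁₀(0.0042583) ≈ -47.42 dB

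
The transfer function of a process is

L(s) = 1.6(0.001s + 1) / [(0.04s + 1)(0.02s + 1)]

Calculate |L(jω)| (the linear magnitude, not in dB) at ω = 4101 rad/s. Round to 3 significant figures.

At ω = 4101 rad/s:
zero (1 + j4101·0.001) = 1 + j4.101 → |·| ≈ 4.2212, ∠ ≈ 76.30°
pole (1 + j4101·0.04) = 1 + j164.04 → |·| ≈ 164.04, ∠ ≈ 89.65°
pole (1 + j4101·0.02) = 1 + j82.02 → |·| ≈ 82.026, ∠ ≈ 89.30°
|L| = 1.6 · 4.2212 / (164.04 · 82.026) ≈ 0.00050194

0.000502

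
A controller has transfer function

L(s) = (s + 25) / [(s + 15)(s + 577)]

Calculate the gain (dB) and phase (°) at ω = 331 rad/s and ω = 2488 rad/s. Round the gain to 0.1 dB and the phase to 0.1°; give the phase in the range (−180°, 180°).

At s = jω = j331:
zero (s+25): 25 + j331 → |·| = √(25²+331²) = √110186 ≈ 331.94, ∠ = arctan(331/25) ≈ 85.68°
pole (s+15): 15 + j331 → |·| = √(15²+331²) = √109786 ≈ 331.34, ∠ = arctan(331/15) ≈ 87.41°
pole (s+577): 577 + j331 → |·| = √(577²+331²) = √442490 ≈ 665.2, ∠ = arctan(331/577) ≈ 29.84°
|L| = 1 · 331.94 / 2.2041e+05 ≈ 0.001506
Gain = 20 log₁₀(0.001506) ≈ -56.44 dB
∠L = 85.68° − 117.25° = -31.57°

At s = jω = j2488:
zero (s+25): 25 + j2488 → |·| = √(25²+2488²) = √6190769 ≈ 2488.1, ∠ = arctan(2488/25) ≈ 89.42°
pole (s+15): 15 + j2488 → |·| = √(15²+2488²) = √6190369 ≈ 2488, ∠ = arctan(2488/15) ≈ 89.65°
pole (s+577): 577 + j2488 → |·| = √(577²+2488²) = √6523073 ≈ 2554, ∠ = arctan(2488/577) ≈ 76.94°
|L| = 1 · 2488.1 / 6.3544e+06 ≈ 0.00039156
Gain = 20 log₁₀(0.00039156) ≈ -68.14 dB
∠L = 89.42° − 166.59° = -77.17°

ω = 331: -56.4 dB, -31.6°; ω = 2488: -68.1 dB, -77.2°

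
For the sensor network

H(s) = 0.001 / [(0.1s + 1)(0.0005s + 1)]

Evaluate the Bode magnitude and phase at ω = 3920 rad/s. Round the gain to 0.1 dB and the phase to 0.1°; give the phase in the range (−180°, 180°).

At ω = 3920 rad/s:
pole (1 + j3920·0.1) = 1 + j392 → |·| ≈ 392, ∠ ≈ 89.85°
pole (1 + j3920·0.0005) = 1 + j1.96 → |·| ≈ 2.2004, ∠ ≈ 62.97°
|H| = 0.001 · 1 / (392 · 2.2004) ≈ 1.1593e-06
Gain = 20 log₁₀(1.1593e-06) ≈ -118.72 dB
∠H = (0°) − (89.85° + 62.97°) = -152.82°

-118.7 dB, -152.8°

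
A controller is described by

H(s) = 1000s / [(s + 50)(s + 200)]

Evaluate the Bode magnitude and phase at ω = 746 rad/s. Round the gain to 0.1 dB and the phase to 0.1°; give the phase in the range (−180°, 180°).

At s = jω = j746:
zero at origin: s = j746 → |·| = 746, ∠ = 90.00°
pole (s+50): 50 + j746 → |·| = √(50²+746²) = √559016 ≈ 747.67, ∠ = arctan(746/50) ≈ 86.17°
pole (s+200): 200 + j746 → |·| = √(200²+746²) = √596516 ≈ 772.34, ∠ = arctan(746/200) ≈ 74.99°
|H| = 1000 · 746 / 5.7746e+05 ≈ 1.2919
Gain = 20 log₁₀(1.2919) ≈ 2.22 dB
∠H = 90.00° − 161.16° = -71.16°

2.2 dB, -71.2°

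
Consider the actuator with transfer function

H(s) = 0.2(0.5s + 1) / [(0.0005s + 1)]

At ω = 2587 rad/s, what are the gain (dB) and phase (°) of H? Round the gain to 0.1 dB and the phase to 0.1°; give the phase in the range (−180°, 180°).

At ω = 2587 rad/s:
zero (1 + j2587·0.5) = 1 + j1293.5 → |·| ≈ 1293.5, ∠ ≈ 89.96°
pole (1 + j2587·0.0005) = 1 + j1.2935 → |·| ≈ 1.635, ∠ ≈ 52.29°
|H| = 0.2 · 1293.5 / (1.635) ≈ 158.23
Gain = 20 log₁₀(158.23) ≈ 43.99 dB
∠H = (89.96°) − (52.29°) = 37.67°

44.0 dB, 37.7°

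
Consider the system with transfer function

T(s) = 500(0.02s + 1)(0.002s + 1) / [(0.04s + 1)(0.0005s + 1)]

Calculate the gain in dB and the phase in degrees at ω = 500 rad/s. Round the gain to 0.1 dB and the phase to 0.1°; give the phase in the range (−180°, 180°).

At ω = 500 rad/s:
zero (1 + j500·0.02) = 1 + j10 → |·| ≈ 10.05, ∠ ≈ 84.29°
zero (1 + j500·0.002) = 1 + j1 → |·| ≈ 1.4142, ∠ ≈ 45.00°
pole (1 + j500·0.04) = 1 + j20 → |·| ≈ 20.025, ∠ ≈ 87.14°
pole (1 + j500·0.0005) = 1 + j0.25 → |·| ≈ 1.0308, ∠ ≈ 14.04°
|T| = 500 · 10.05 · 1.4142 / (20.025 · 1.0308) ≈ 344.27
Gain = 20 log₁₀(344.27) ≈ 50.74 dB
∠T = (84.29° + 45.00°) − (87.14° + 14.04°) = 28.11°

50.7 dB, 28.1°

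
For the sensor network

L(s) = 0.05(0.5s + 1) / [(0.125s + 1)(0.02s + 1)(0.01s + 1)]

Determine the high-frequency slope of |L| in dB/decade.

Each pole contributes −20 dB/decade at high frequency; each zero contributes +20 dB/decade.
Net: 1 zero(s) − 3 pole(s) → -40 dB/decade.

-40 dB/decade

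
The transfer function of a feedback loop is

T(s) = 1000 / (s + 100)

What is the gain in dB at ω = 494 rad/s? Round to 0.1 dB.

6.0 dB

At s = jω = j494:
pole (s+100): 100 + j494 → |·| = √(100²+494²) = √254036 ≈ 504.02, ∠ = arctan(494/100) ≈ 78.56°
|T| = 1000 / 504.02 ≈ 1.984
Gain = 20 log₁₀(1.984) ≈ 5.95 dB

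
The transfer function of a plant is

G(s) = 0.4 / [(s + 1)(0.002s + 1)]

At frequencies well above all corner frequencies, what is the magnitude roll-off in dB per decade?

Each pole contributes −20 dB/decade at high frequency; each zero contributes +20 dB/decade.
Net: 0 zero(s) − 2 pole(s) → -40 dB/decade.

-40 dB/decade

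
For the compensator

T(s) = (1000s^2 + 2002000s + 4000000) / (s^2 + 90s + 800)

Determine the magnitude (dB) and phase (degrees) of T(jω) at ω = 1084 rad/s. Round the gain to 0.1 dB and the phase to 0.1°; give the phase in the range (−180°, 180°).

Substitute s = j1084:
Numerator: 1000(j1084)^2 + 2002000(j1084) + 4000000 = -1171056000 + j2170168000
Denominator: (j1084)^2 + 90(j1084) + 800 = -1174256 + j97560
|N| = √(1171056000² + 2170168000²) ≈ 2.466e+09, ∠N ≈ 118.35°
|D| = √(1174256² + 97560²) ≈ 1.1783e+06, ∠D ≈ 175.25°
|T| = 2.466e+09 / 1.1783e+06 ≈ 2092.8
Gain = 20 log₁₀(2092.8) ≈ 66.41 dB
∠T = 118.35° − 175.25° = -56.90°

66.4 dB, -56.9°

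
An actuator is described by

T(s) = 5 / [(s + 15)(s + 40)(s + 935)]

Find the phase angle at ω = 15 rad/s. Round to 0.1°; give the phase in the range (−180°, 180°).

At s = jω = j15:
pole (s+15): 15 + j15 → |·| = √(15²+15²) = √450 ≈ 21.213, ∠ = arctan(15/15) ≈ 45.00°
pole (s+40): 40 + j15 → |·| = √(40²+15²) = √1825 ≈ 42.72, ∠ = arctan(15/40) ≈ 20.56°
pole (s+935): 935 + j15 → |·| = √(935²+15²) = √874450 ≈ 935.12, ∠ = arctan(15/935) ≈ 0.92°
∠T = 0.00° − 66.48° = -66.48°

-66.5°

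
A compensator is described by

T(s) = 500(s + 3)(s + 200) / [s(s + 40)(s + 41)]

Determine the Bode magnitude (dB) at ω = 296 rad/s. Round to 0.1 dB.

At s = jω = j296:
zero (s+3): 3 + j296 → |·| = √(3²+296²) = √87625 ≈ 296.02, ∠ = arctan(296/3) ≈ 89.42°
zero (s+200): 200 + j296 → |·| = √(200²+296²) = √127616 ≈ 357.23, ∠ = arctan(296/200) ≈ 55.95°
pole (s+40): 40 + j296 → |·| = √(40²+296²) = √89216 ≈ 298.69, ∠ = arctan(296/40) ≈ 82.30°
pole (s+41): 41 + j296 → |·| = √(41²+296²) = √89297 ≈ 298.83, ∠ = arctan(296/41) ≈ 82.11°
pole at origin: |s| = 296, ∠ = 90.00° (in denominator)
|T| = 500 · 1.0575e+05 / 2.642e+07 ≈ 2.0013
Gain = 20 log₁₀(2.0013) ≈ 6.03 dB

6.0 dB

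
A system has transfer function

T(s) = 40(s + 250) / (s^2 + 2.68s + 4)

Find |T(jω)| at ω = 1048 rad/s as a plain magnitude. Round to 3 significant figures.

0.0392

At s = jω = j1048:
zero (s+250): 250 + j1048 → |·| = √(250²+1048²) = √1160804 ≈ 1077.4, ∠ = arctan(1048/250) ≈ 76.58°
quadratic: (j1048)² + 2.68·j1048 + 4 = -1098300 + j2808.64 → |·| ≈ 1.0983e+06, ∠ ≈ 179.85°
|T| = 40 · 1077.4 / 1.0983e+06 ≈ 0.039239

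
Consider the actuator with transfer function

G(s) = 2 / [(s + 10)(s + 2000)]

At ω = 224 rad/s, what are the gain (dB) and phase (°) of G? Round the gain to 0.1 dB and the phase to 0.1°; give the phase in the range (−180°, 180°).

At s = jω = j224:
pole (s+10): 10 + j224 → |·| = √(10²+224²) = √50276 ≈ 224.22, ∠ = arctan(224/10) ≈ 87.44°
pole (s+2000): 2000 + j224 → |·| = √(2000²+224²) = √4050176 ≈ 2012.5, ∠ = arctan(224/2000) ≈ 6.39°
|G| = 2 / 4.5124e+05 ≈ 4.4322e-06
Gain = 20 log₁₀(4.4322e-06) ≈ -107.07 dB
∠G = 0.00° − 93.83° = -93.83°

-107.1 dB, -93.8°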